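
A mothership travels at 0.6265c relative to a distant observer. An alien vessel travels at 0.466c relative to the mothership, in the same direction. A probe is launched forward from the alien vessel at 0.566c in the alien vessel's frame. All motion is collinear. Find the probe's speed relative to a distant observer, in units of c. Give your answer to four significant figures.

First combine the probe and alien vessel (S''→S'): u₁ = (0.566 + 0.466)/(1 + 0.566×0.466) = 1.032/1.263756 = 0.81661.
Then combine with the mothership (S'→S): u = (0.81661 + 0.6265)/(1 + 0.81661×0.6265) = 1.44311/1.511606165 = 0.95469.

0.9547c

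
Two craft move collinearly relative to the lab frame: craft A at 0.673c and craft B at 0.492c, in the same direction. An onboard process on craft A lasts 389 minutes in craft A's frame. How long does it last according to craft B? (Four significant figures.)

The velocity of craft A relative to craft B is (0.673 − 0.492)c / (1 − 0.673×0.492) = 0.2706c; relative speed 0.2706c.
γ for this relative speed: γ = 1/√(1 − 0.0732244) = 1.0388.
Craft A's interval is proper; time dilation gives Δt_B = γΔτ = 1.0388 × 389 minutes = 404.1 minutes.

404.1 minutes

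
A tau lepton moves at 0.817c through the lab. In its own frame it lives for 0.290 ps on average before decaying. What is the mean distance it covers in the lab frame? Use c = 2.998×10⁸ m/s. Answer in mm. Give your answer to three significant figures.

0.123 mm

β² = 0.667489, so γ = 1/√0.332511 = 1.7342.
Lab-frame lifetime: Δt = γτ = 1.7342 × 0.290 ps = 0.50292 ps.
Distance: d = vΔt = 0.817 × 2.998×10⁸ m/s × 5.0292×10^-13 s = 1.23×10^-4 m = 0.123 mm.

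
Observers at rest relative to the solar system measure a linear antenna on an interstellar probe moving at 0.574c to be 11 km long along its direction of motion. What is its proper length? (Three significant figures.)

γ = 1/√(1 − β²) = 1/√(1 − 0.329476) = 1/√0.670524 = 1/0.818855 = 1.2212.
Proper length: L₀ = γ·L = 1.2212 × 11 = 13.4 km.

13.4 km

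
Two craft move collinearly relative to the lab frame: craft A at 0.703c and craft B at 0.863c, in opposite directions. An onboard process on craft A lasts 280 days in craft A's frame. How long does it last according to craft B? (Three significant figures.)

1250 days

Speed of craft A in craft B's frame: u = (v_A + v_B)/(1 + v_A v_B/c²) = (0.703 + 0.863)/(1 + 0.703×0.863) = 1.566/1.606689 = 0.97468; |u| = 0.97468c.
γ for this relative speed: γ = 1/√(1 − 0.950001) = 4.4722.
Craft A's interval is proper; time dilation gives Δt_B = γΔτ = 4.4722 × 280 days = 1250 days.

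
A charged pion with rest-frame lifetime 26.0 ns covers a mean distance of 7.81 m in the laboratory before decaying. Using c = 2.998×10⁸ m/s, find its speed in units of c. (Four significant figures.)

Lab distance = (lab lifetime)·v = γτ·βc, so βγ = d/(cτ) = 7.810/(2.998×10⁸ × 2.600×10^-8) = 1.002.
With βγ = 1.002: γ² = 1 + (βγ)² = 2.004, and β = (βγ)/γ = 1.002/1.41563 = 0.7078.

0.7078c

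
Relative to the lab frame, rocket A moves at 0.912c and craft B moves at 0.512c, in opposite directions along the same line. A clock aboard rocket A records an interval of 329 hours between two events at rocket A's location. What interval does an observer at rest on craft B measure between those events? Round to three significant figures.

1370 hours

Speed of rocket A in craft B's frame: u = (v_A + v_B)/(1 + v_A v_B/c²) = (0.912 + 0.512)/(1 + 0.912×0.512) = 1.424/1.466944 = 0.97073; |u| = 0.97073c.
γ for this relative speed: γ = 1/√(1 − 0.942317) = 4.1637.
The clock on rocket A records proper time, so craft B measures Δt = γΔτ = 4.1637 × 329 = 1370 hours.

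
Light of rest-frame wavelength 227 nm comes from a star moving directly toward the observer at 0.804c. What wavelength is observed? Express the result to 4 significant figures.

74.82 nm

Relativistic Doppler for wavelength: λ_obs = λ_src · √((1−β)/(1+β)).
With β = 0.804: factor = √(0.196/1.804) = 0.32962.
λ_obs = 227 × 0.32962 = 74.82 nm.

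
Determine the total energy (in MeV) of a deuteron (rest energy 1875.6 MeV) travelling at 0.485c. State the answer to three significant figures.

2140 MeV

With β = 0.485, γ = 1/√(1 − 0.485²) = 1/√0.764775 = 1.1435.
Total energy: E = γmc² = 1.1435 × 1875.6 MeV = 2140 MeV.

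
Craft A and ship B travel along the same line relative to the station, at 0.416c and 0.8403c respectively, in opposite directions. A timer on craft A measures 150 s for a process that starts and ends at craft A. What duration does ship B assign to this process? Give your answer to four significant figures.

The velocity of craft A relative to ship B is (0.416 + 0.8403)c / (1 + 0.416×0.8403) = 0.93089c; relative speed 0.93089c.
γ for this relative speed: γ = 1/√(1 − 0.866556) = 2.7375.
The clock on craft A records proper time, so ship B measures Δt = γΔτ = 2.7375 × 150 = 410.6 s.

410.6 s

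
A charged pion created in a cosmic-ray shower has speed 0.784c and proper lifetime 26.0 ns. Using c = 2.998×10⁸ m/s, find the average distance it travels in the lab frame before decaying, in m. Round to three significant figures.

9.84 m

γ = 1/√(1 − β²) = 1/√(1 − 0.614656) = 1/√0.385344 = 1/0.620761 = 1.6109.
Lab-frame lifetime: Δt = γτ = 1.6109 × 26.0 ns = 41.883 ns.
Distance: d = vΔt = 0.784 × 2.998×10⁸ m/s × 4.1883×10^-8 s = 9.84 m.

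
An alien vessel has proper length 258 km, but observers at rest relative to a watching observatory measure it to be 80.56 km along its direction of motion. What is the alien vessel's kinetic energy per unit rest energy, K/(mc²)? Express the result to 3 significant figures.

γ = L₀/L = 258/80.56 = 3.20258.
K/(mc²) = γ − 1 = 3.20258 − 1 = 2.20.

2.20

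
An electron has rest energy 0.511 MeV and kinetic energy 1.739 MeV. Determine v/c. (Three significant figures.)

K = (γ−1)mc², so γ = 1 + 1.739/0.511 = 4.4031.
Then v/c = √(1 − γ⁻²) = √(1 − 0.0515802) = √0.9484198 = 0.974.

0.974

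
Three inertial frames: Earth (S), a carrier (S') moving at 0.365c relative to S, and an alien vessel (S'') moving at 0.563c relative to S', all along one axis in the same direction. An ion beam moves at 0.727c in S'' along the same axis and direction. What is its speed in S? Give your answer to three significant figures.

Compose velocities in two stages. Stage 1 (into S'): u₁ = (0.727+0.563)/(1+0.727×0.563) = 0.91535.
Stage 2 (into S): u = (0.91535+0.365)/(1+0.91535×0.365) = 0.95971, so the speed is 0.960c.

0.960c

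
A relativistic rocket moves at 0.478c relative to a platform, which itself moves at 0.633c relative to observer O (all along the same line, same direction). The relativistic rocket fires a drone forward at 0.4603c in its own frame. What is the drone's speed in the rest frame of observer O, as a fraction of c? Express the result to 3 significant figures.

Compose velocities in two stages. Stage 1 (into S'): u₁ = (0.4603+0.478)/(1+0.4603×0.478) = 0.76908.
Stage 2 (into S): u = (0.76908+0.633)/(1+0.76908×0.633) = 0.943, so the speed is 0.943c.

0.943c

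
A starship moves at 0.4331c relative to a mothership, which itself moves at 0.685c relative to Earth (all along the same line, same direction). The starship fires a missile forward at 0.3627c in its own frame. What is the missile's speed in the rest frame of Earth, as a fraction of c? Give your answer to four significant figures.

0.9331c

First combine the missile and starship (S''→S'): u₁ = (0.3627 + 0.4331)/(1 + 0.3627×0.4331) = 0.7958/1.15708537 = 0.68776.
Then combine with the mothership (S'→S): u = (0.68776 + 0.685)/(1 + 0.68776×0.685) = 1.37276/1.4711156 = 0.93314.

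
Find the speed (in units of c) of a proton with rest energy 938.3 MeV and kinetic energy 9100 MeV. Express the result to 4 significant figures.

γ = 1 + K/(mc²) = 1 + 9100/938.3 = 10.698.
β = √(1 − 1/γ²) = √(1 − 0.00873765) = √0.99126235 = 0.9956.

0.9956c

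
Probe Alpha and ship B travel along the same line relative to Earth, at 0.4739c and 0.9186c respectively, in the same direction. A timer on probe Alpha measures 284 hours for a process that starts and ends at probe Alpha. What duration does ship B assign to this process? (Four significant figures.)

Speed of probe Alpha in ship B's frame: u = (v_A − v_B)/(1 − v_A v_B/c²) = (0.4739 − 0.9186)/(1 − 0.4739×0.9186) = −0.4447/0.56467546 = −0.78753; |u| = 0.78753c.
γ for this relative speed: γ = 1/√(1 − 0.620204) = 1.6226.
Probe Alpha's interval is proper; time dilation gives Δt_B = γΔτ = 1.6226 × 284 hours = 460.8 hours.

460.8 hours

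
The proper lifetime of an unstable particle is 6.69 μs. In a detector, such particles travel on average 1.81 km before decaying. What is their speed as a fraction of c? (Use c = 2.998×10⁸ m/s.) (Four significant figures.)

0.6700c

Lab distance = (lab lifetime)·v = γτ·βc, so βγ = d/(cτ) = 1810/(2.998×10⁸ × 6.690×10^-6) = 0.90245.
With βγ = 0.90245: γ² = 1 + (βγ)² = 1.814416, and β = (βγ)/γ = 0.90245/1.347 = 0.6700.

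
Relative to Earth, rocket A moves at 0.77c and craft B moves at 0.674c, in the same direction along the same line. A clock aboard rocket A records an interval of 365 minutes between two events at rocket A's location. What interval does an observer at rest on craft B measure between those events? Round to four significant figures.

Transform rocket A's velocity into craft B's frame: (0.77 − 0.674)/(1 − 0.77·0.674) = 0.096/0.48102, so the relative speed is 0.19958c.
At |u| = 0.19958c, γ = (1 − 0.0398322)^(−1/2) = 1.0205.
The clock on rocket A records proper time, so craft B measures Δt = γΔτ = 1.0205 × 365 = 372.5 minutes.

372.5 minutes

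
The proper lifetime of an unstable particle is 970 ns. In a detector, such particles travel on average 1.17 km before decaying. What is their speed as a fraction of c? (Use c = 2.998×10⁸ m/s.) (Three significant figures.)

Let x = d/(cτ) = 1170 m / (2.998×10⁸ m/s × 9.700×10^-7 s) = 4.0233. Since d = βγcτ, x = βγ = β/√(1−β²).
Solving: β² = x²/(1+x²) = 16.1869/17.1869 = 0.941816, so β = 0.970.

0.970c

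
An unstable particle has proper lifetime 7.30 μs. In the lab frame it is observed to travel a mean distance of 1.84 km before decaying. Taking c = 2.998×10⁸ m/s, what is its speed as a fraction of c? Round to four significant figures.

0.6435c

d = βγcτ ⇒ βγ = d/(cτ) = 1840 m / (2188.54 m) = 0.84074.
β = (βγ)/√(1+(βγ)²) = 0.84074/√1.706844 = 0.6435.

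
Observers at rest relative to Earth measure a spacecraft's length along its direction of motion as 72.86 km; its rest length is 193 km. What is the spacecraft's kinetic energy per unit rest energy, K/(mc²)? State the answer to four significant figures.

1.649

Length contraction gives γ = L₀/L = 193/72.86 = 2.64892.
Since K = (γ−1)mc², K/(mc²) = 2.64892 − 1 = 1.649.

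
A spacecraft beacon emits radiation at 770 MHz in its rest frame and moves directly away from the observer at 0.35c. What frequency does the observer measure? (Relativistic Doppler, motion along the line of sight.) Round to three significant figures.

534 MHz

Relativistic Doppler (source moving away): f_obs = f_src · √((1−β)/(1+β)).
With β = 0.35: factor = √(0.65/1.35) = 0.69389.
f_obs = 770 × 0.69389 = 534 MHz.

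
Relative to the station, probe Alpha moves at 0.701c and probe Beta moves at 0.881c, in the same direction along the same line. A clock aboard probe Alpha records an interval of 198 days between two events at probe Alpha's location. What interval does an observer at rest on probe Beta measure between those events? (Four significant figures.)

224.4 days

The velocity of probe Alpha relative to probe Beta is (0.701 − 0.881)c / (1 − 0.701×0.881) = −0.47069c; relative speed 0.47069c.
At |u| = 0.47069c, γ = (1 − 0.221549)^(−1/2) = 1.1334.
Probe Alpha's interval is proper; time dilation gives Δt_B = γΔτ = 1.1334 × 198 days = 224.4 days.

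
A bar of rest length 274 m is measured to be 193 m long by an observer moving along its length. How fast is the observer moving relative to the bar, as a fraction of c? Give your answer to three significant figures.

Length contraction gives γ = L₀/L = 274/193 = 1.4197.
β = √(1 − 1/γ²) = √0.503857 = 0.710.

0.710c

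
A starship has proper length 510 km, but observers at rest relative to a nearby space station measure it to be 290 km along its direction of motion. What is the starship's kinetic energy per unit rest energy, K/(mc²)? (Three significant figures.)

Length contraction gives γ = L₀/L = 510/290 = 1.75862.
K/(mc²) = γ − 1 = 1.75862 − 1 = 0.759.

0.759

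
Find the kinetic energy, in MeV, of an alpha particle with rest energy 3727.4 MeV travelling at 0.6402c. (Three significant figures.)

1120 MeV

With β = 0.6402, γ = 1/√(1 − 0.6402²) = 1/√0.59014396 = 1.30173.
Kinetic energy: K = (γ − 1)mc² = (1.30173 − 1) × 3727.4 MeV = 0.30173 × 3727.4 = 1120 MeV.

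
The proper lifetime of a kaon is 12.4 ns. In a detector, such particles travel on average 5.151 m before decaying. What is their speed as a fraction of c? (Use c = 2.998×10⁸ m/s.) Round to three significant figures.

d = βγcτ ⇒ βγ = d/(cτ) = 5.151 m / (3.71752 m) = 1.3856.
β = (βγ)/√(1+(βγ)²) = 1.3856/√2.91989 = 0.811.

0.811c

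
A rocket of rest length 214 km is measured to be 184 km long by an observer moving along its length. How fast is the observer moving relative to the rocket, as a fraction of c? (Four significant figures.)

Length contraction gives γ = L₀/L = 214/184 = 1.163.
β = √(1 − 1/γ²) = √0.260666 = 0.5106.

0.5106c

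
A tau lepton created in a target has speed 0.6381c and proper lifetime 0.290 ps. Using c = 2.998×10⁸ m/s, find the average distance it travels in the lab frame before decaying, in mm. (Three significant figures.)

0.0721 mm

Lorentz factor: γ = (1 − 0.40717161)^(−1/2) = 1.2988.
Lab-frame lifetime: Δt = γτ = 1.2988 × 0.290 ps = 0.37665 ps.
Distance: d = vΔt = 0.6381 × 2.998×10⁸ m/s × 3.7665×10^-13 s = 7.21×10^-5 m = 0.0721 mm.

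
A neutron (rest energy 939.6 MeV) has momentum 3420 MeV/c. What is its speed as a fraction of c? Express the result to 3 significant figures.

0.964c

pc/(mc²) = 3420/939.6 = 3.6398 = βγ = β/√(1−β²).
So β² = x²/(1 + x²) with x = 3.6398: x² = 13.2481, β² = 13.2481/14.2481 = 0.929815, β = 0.964.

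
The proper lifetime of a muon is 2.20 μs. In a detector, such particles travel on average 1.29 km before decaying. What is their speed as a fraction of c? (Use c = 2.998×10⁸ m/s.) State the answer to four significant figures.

0.8904c

d = βγcτ ⇒ βγ = d/(cτ) = 1290 m / (659.56 m) = 1.9558.
β = (βγ)/√(1+(βγ)²) = 1.9558/√4.82515 = 0.8904.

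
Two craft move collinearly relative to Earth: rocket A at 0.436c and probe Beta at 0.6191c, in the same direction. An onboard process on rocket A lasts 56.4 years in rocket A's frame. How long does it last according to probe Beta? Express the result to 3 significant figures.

58.3 years

The velocity of rocket A relative to probe Beta is (0.436 − 0.6191)c / (1 − 0.436×0.6191) = −0.2508c; relative speed 0.2508c.
At |u| = 0.2508c, γ = (1 − 0.0629006)^(−1/2) = 1.033.
The clock on rocket A records proper time, so probe Beta measures Δt = γΔτ = 1.033 × 56.4 = 58.3 years.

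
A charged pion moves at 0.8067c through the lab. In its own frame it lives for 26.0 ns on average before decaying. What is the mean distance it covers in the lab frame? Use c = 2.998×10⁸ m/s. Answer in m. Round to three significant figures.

Lorentz factor: γ = (1 − 0.65076489)^(−1/2) = 1.6922.
Lab-frame lifetime: Δt = γτ = 1.6922 × 26.0 ns = 43.997 ns.
Distance: d = vΔt = 0.8067 × 2.998×10⁸ m/s × 4.3997×10^-8 s = 10.6 m.

10.6 m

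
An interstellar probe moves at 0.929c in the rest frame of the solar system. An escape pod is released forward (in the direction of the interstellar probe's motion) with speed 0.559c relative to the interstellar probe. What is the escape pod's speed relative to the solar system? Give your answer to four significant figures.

0.9794c

Relativistic velocity addition: u = (u' + v)/(1 + u'v/c²), with u' = 0.559c and v = 0.929c.
Numerator: 0.559 + 0.929 = 1.488. Denominator: 1 + (0.559)(0.929) = 1.519311.
u = 1.488/1.519311 = 0.97939, so the speed is 0.9794c.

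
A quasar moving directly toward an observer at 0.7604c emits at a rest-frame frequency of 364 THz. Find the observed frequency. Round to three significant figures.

987 THz

Relativistic Doppler (source moving toward): f_obs = f_src · √((1+β)/(1−β)).
With β = 0.7604: factor = √(1.7604/0.2396) = 2.7106.
f_obs = 364 × 2.7106 = 987 THz.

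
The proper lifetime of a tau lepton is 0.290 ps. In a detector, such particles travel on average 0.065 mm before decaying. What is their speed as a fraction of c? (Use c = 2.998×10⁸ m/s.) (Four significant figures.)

Lab distance = (lab lifetime)·v = γτ·βc, so βγ = d/(cτ) = 6.500×10^-5/(2.998×10⁸ × 2.900×10^-13) = 0.74762.
With βγ = 0.74762: γ² = 1 + (βγ)² = 1.558936, and β = (βγ)/γ = 0.74762/1.24857 = 0.5988.

0.5988c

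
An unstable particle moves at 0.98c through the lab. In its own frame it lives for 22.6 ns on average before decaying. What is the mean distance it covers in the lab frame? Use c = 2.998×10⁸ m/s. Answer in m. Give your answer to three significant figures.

Lorentz factor: γ = (1 − 0.9604)^(−1/2) = 5.0252.
Lab-frame lifetime: Δt = γτ = 5.0252 × 22.6 ns = 113.57 ns.
Distance: d = vΔt = 0.98 × 2.998×10⁸ m/s × 1.1357×10^-7 s = 33.4 m.

33.4 m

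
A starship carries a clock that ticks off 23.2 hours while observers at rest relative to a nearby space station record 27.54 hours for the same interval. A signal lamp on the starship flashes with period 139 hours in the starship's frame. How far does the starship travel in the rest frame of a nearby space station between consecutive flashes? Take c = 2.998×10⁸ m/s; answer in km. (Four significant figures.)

The time-dilation ratio gives γ = 27.54/23.2 = 1.18707.
β = √(1 − 1/γ²) = 0.53884. Lab-frame period = γτ = 1.18707×139 hours = 165 hours. Distance = βc × γτ = 0.53884 × 2.998×10⁸ m/s × 594000 s = 9.5957×10^13 m = 9.596×10^10 km.

9.596×10^10 km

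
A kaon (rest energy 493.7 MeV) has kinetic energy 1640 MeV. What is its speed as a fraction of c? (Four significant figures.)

K = (γ−1)mc², so γ = 1 + 1640/493.7 = 4.3219.
Then v/c = √(1 − γ⁻²) = √(1 − 0.0535366) = √0.9464634 = 0.9729.

0.9729c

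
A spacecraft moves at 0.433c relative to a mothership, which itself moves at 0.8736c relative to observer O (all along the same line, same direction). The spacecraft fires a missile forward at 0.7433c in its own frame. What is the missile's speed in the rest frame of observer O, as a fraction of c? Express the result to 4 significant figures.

Apply u = (u'+v)/(1+u'v) twice. Missile in the mothership frame: (0.7433+0.433)/(1+0.7433·0.433) = 1.1763/1.3218489 = 0.88989c.
That velocity, transformed to the rest frame of observer O: (0.88989+0.8736)/(1+0.88989·0.8736) = 1.76349/1.777407904 = 0.99217c.

0.9922c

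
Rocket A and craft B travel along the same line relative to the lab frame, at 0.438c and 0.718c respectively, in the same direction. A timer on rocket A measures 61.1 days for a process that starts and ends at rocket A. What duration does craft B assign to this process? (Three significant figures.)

Transform rocket A's velocity into craft B's frame: (0.438 − 0.718)/(1 − 0.438·0.718) = −0.28/0.685516, so the relative speed is 0.40845c.
At |u| = 0.40845c, γ = (1 − 0.166831)^(−1/2) = 1.0956.
The clock on rocket A records proper time, so craft B measures Δt = γΔτ = 1.0956 × 61.1 = 66.9 days.

66.9 days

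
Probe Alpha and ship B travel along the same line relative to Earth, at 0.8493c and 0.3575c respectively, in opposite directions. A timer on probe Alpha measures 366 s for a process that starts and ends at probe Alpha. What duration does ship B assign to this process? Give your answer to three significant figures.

Transform probe Alpha's velocity into ship B's frame: (0.8493 + 0.3575)/(1 + 0.8493·0.3575) = 1.2068/1.30362475, so the relative speed is 0.92573c.
At |u| = 0.92573c, γ = (1 − 0.856976)^(−1/2) = 2.6442.
The clock on probe Alpha records proper time, so ship B measures Δt = γΔτ = 2.6442 × 366 = 968 s.

968 s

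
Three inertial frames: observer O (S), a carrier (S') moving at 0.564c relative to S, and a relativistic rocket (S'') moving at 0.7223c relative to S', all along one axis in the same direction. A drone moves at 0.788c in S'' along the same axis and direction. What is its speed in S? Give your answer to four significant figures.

0.9894c

First combine the drone and relativistic rocket (S''→S'): u₁ = (0.788 + 0.7223)/(1 + 0.788×0.7223) = 1.5103/1.5691724 = 0.96248.
Then combine with the carrier (S'→S): u = (0.96248 + 0.564)/(1 + 0.96248×0.564) = 1.52648/1.54283872 = 0.9894.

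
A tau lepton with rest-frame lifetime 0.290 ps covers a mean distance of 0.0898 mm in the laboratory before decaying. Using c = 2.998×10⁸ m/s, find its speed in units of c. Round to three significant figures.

0.718c

d = βγcτ ⇒ βγ = d/(cτ) = 8.980×10^-5 m / (8.6942×10^-5 m) = 1.0329.
β = (βγ)/√(1+(βγ)²) = 1.0329/√2.06688 = 0.718.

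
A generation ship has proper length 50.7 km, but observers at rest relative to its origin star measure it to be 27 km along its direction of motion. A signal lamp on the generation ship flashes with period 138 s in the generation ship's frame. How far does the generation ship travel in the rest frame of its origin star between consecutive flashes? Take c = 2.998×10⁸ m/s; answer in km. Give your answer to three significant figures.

Length contraction gives γ = L₀/L = 50.7/27 = 1.87778.
β = √(1 − 1/γ²) = 0.8464. Lab-frame period = γτ = 1.87778×138 s = 259.13 s. Distance = βc × γτ = 0.8464 × 2.998×10⁸ m/s × 259.13 s = 6.5754×10^10 m = 6.58×10^7 km.

6.58×10^7 km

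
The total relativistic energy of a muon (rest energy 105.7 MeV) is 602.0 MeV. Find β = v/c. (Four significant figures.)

Total energy E = γmc² gives γ = 602.0/105.7 = 5.6954.
Hence β = √(1 − 1/γ²) = √(1 − 0.0308284) = √0.9691716 = 0.9845.

0.9845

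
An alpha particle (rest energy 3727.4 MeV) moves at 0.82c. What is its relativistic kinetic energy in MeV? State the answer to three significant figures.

With β = 0.82, γ = 1/√(1 − 0.82²) = 1/√0.3276 = 1.74714.
Kinetic energy: K = (γ − 1)mc² = (1.74714 − 1) × 3727.4 MeV = 0.74714 × 3727.4 = 2780 MeV.

2780 MeV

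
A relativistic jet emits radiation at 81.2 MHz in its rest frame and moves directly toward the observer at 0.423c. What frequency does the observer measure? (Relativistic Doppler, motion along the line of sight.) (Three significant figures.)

Relativistic Doppler (source moving toward): f_obs = f_src · √((1+β)/(1−β)).
With β = 0.423: factor = √(1.423/0.577) = 1.5704.
f_obs = 81.2 × 1.5704 = 128 MHz.

128 MHz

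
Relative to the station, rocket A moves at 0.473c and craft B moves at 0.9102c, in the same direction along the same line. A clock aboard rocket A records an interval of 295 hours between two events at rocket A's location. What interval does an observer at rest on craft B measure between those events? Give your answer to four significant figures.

460.4 hours

The velocity of rocket A relative to craft B is (0.473 − 0.9102)c / (1 − 0.473×0.9102) = −0.76772c; relative speed 0.76772c.
γ for this relative speed: γ = 1/√(1 − 0.589394) = 1.5606.
The clock on rocket A records proper time, so craft B measures Δt = γΔτ = 1.5606 × 295 = 460.4 hours.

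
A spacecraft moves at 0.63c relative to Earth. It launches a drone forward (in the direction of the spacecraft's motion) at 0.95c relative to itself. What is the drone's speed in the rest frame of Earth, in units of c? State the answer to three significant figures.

0.988c

In units of c, u = (u' + v)/(1 + u'v) with u' = 0.95 and v = 0.63.
Numerator: 0.95 + 0.63 = 1.58. Denominator: 1 + (0.95)(0.63) = 1.5985.
u = 1.58/1.5985 = 0.98843, so the speed is 0.988c.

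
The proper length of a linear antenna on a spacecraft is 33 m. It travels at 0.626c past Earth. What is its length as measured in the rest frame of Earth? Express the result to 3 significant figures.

25.7 m

Lorentz factor: γ = (1 − 0.391876)^(−1/2) = 1.2823.
Along the direction of motion the measured length is L₀/γ = 33/1.2823 = 25.7 m.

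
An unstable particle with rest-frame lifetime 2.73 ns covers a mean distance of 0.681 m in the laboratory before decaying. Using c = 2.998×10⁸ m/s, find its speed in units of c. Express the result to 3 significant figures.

Let x = d/(cτ) = 0.6810 m / (2.998×10⁸ m/s × 2.730×10^-9 s) = 0.83206. Since d = βγcτ, x = βγ = β/√(1−β²).
Solving: β² = x²/(1+x²) = 0.692324/1.692324 = 0.409097, so β = 0.640.

0.640c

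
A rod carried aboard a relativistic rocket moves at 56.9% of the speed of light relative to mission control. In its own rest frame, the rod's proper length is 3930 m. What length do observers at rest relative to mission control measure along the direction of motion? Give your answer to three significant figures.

3230 m

γ = 1/√(1 − β²) = 1/√(1 − 0.323761) = 1/√0.676239 = 1/0.822338 = 1.216.
Length contraction: L = L₀/γ = 3930/1.216 = 3230 m.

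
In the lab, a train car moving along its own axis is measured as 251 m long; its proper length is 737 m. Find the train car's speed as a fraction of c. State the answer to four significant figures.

0.9402c

Length contraction gives γ = L₀/L = 737/251 = 2.9363.
β = √(1 − 1/γ²) = √0.884016 = 0.9402.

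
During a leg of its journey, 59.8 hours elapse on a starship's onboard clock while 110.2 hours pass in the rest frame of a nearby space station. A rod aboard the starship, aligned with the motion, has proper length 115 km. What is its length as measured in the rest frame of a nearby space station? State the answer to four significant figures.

γ = Δt/Δτ = 110.2/59.8 = 1.84281.
L = L₀/γ = 115/1.84281 = 62.40 km.

62.40 km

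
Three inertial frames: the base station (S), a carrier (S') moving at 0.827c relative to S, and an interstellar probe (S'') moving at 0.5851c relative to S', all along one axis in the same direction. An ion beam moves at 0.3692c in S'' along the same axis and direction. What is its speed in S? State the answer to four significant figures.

0.9774c

Compose velocities in two stages. Stage 1 (into S'): u₁ = (0.3692+0.5851)/(1+0.3692×0.5851) = 0.78477.
Stage 2 (into S): u = (0.78477+0.827)/(1+0.78477×0.827) = 0.97742, so the speed is 0.9774c.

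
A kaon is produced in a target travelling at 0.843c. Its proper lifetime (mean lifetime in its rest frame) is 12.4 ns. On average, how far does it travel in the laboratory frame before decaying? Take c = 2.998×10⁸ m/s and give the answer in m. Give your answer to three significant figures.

β² = 0.710649, so γ = 1/√0.289351 = 1.859.
Lab-frame lifetime: Δt = γτ = 1.859 × 12.4 ns = 23.052 ns.
Distance: d = vΔt = 0.843 × 2.998×10⁸ m/s × 2.3052×10^-8 s = 5.83 m.

5.83 m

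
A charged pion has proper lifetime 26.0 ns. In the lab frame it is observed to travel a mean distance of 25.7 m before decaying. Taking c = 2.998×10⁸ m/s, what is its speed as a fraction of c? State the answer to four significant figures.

0.9570c

d = βγcτ ⇒ βγ = d/(cτ) = 25.70 m / (7.7948 m) = 3.2971.
β = (βγ)/√(1+(βγ)²) = 3.2971/√11.8709 = 0.9570.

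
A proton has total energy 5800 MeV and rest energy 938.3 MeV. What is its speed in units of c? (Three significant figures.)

0.987c

γ = E/(mc²) = 5800/938.3 = 6.1814.
β = √(1 − 1/γ²) = √(1 − 0.0261714) = √0.9738286 = 0.987.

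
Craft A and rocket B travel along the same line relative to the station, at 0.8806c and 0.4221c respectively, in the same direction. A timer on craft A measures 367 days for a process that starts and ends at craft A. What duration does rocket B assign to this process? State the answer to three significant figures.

Speed of craft A in rocket B's frame: u = (v_A − v_B)/(1 − v_A v_B/c²) = (0.8806 − 0.4221)/(1 − 0.8806×0.4221) = 0.4585/0.62829874 = 0.72975; |u| = 0.72975c.
γ for this relative speed: γ = 1/√(1 − 0.532535) = 1.4626.
The clock on craft A records proper time, so rocket B measures Δt = γΔτ = 1.4626 × 367 = 537 days.

537 days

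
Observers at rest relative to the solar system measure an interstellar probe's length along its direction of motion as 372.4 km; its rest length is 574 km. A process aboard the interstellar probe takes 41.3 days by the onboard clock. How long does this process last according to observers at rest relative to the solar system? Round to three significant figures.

Length contraction gives γ = L₀/L = 574/372.4 = 1.54135.
Δt = γΔτ = 1.54135 × 41.3 = 63.7 days.

63.7 days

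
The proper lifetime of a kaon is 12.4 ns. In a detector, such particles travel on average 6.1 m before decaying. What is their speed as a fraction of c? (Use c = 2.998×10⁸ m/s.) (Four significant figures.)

d = βγcτ ⇒ βγ = d/(cτ) = 6.100 m / (3.71752 m) = 1.6409.
β = (βγ)/√(1+(βγ)²) = 1.6409/√3.69255 = 0.8539.

0.8539c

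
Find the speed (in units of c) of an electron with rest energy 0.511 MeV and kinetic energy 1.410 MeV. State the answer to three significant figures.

0.964c

γ = 1 + K/(mc²) = 1 + 1.410/0.511 = 3.7593.
β = √(1 − 1/γ²) = √(1 − 0.0707597) = √0.9292403 = 0.964.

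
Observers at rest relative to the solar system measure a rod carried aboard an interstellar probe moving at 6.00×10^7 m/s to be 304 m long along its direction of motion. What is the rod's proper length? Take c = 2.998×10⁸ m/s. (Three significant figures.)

310 m

β = v/c = (6.00×10^7 m/s)/(2.998×10⁸ m/s) = 0.200133.
γ = 1/√(1 − β²) = 1/√(1 − 0.04005322) = 1/√0.9599468 = 1/0.979769 = 1.0206.
Proper length: L₀ = γ·L = 1.0206 × 304 = 310 m.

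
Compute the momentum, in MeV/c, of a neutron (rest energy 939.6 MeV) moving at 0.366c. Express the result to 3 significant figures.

370 MeV/c

Lorentz factor: γ = (1 − 0.133956)^(−1/2) = 1.0746.
Momentum: p = γβ·mc = 1.0746 × 0.366 × 939.6 MeV/c = 370 MeV/c.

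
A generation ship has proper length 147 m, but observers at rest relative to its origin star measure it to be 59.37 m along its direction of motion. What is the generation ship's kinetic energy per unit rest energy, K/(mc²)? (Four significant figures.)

From L = L₀/γ: γ = 147/59.37 = 2.476.
K/(mc²) = γ − 1 = 2.476 − 1 = 1.476.

1.476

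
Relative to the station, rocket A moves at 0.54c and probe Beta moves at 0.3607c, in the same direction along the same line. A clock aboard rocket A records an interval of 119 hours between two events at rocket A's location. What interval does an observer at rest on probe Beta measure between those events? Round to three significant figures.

The velocity of rocket A relative to probe Beta is (0.54 − 0.3607)c / (1 − 0.54×0.3607) = 0.22267c; relative speed 0.22267c.
At |u| = 0.22267c, γ = (1 − 0.0495819)^(−1/2) = 1.0258.
Rocket A's interval is proper; time dilation gives Δt_B = γΔτ = 1.0258 × 119 hours = 122 hours.

122 hours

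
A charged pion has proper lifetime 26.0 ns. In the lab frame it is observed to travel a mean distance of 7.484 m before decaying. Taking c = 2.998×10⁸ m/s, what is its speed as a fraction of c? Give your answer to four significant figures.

d = βγcτ ⇒ βγ = d/(cτ) = 7.484 m / (7.7948 m) = 0.96013.
β = (βγ)/√(1+(βγ)²) = 0.96013/√1.92185 = 0.6926.

0.6926c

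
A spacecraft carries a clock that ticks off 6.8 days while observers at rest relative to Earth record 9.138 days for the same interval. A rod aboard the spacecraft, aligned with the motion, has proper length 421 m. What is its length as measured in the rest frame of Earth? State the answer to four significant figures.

The time-dilation ratio gives γ = 9.138/6.8 = 1.34382.
The rod contracts by the same γ: 421 m / 1.34382 = 313.3 m.

313.3 m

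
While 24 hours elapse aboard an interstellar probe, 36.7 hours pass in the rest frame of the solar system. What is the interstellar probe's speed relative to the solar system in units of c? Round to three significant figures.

γ = Δt/Δτ = 36.7/24 = 1.5292.
β = √(1 − 1/γ²) = √(1 − 0.427633) = √0.572367 = 0.757.

0.757c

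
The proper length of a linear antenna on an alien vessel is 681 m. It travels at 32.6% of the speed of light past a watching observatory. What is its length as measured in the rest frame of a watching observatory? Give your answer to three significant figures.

644 m

Lorentz factor: γ = (1 − 0.106276)^(−1/2) = 1.0578.
Along the direction of motion the measured length is L₀/γ = 681/1.0578 = 644 m.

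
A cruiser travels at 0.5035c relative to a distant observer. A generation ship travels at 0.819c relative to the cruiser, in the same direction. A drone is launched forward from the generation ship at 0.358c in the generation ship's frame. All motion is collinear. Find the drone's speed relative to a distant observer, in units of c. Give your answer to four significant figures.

First combine the drone and generation ship (S''→S'): u₁ = (0.358 + 0.819)/(1 + 0.358×0.819) = 1.177/1.293202 = 0.91014.
Then combine with the cruiser (S'→S): u = (0.91014 + 0.5035)/(1 + 0.91014×0.5035) = 1.41364/1.45825549 = 0.9694.

0.9694c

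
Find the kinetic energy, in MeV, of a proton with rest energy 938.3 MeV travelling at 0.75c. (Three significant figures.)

With β = 0.75, γ = 1/√(1 − 0.75²) = 1/√0.4375 = 1.51186.
Kinetic energy: K = (γ − 1)mc² = (1.51186 − 1) × 938.3 MeV = 0.51186 × 938.3 = 480 MeV.

480 MeV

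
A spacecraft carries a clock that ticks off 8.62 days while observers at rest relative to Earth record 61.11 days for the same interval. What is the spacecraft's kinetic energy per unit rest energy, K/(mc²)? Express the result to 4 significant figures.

The time-dilation ratio gives γ = 61.11/8.62 = 7.08933.
K/(mc²) = γ − 1 = 7.08933 − 1 = 6.089.

6.089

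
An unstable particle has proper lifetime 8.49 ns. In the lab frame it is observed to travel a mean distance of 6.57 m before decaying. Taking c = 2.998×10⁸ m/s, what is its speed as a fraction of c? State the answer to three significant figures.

Lab distance = (lab lifetime)·v = γτ·βc, so βγ = d/(cτ) = 6.570/(2.998×10⁸ × 8.490×10^-9) = 2.5812.
With βγ = 2.5812: γ² = 1 + (βγ)² = 7.66259, and β = (βγ)/γ = 2.5812/2.76814 = 0.932.

0.932c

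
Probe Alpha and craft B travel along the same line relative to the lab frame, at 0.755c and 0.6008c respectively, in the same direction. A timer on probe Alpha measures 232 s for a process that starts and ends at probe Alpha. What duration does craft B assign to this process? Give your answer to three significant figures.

242 s

Speed of probe Alpha in craft B's frame: u = (v_A − v_B)/(1 − v_A v_B/c²) = (0.755 − 0.6008)/(1 − 0.755×0.6008) = 0.1542/0.546396 = 0.28221; |u| = 0.28221c.
γ for this relative speed: γ = 1/√(1 − 0.0796425) = 1.0424.
The clock on probe Alpha records proper time, so craft B measures Δt = γΔτ = 1.0424 × 232 = 242 s.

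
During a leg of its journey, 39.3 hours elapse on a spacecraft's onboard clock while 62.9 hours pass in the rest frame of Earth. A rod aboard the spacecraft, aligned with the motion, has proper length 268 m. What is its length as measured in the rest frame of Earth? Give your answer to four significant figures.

167.4 m

From Δt = γΔτ: γ = 62.9/39.3 = 1.60051.
The rod contracts by the same γ: 268 m / 1.60051 = 167.4 m.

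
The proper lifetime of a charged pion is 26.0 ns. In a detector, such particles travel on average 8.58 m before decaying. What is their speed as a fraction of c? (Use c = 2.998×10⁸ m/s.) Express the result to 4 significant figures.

0.7402c

Lab distance = (lab lifetime)·v = γτ·βc, so βγ = d/(cτ) = 8.580/(2.998×10⁸ × 2.600×10^-8) = 1.1007.
With βγ = 1.1007: γ² = 1 + (βγ)² = 2.21154, and β = (βγ)/γ = 1.1007/1.48712 = 0.7402.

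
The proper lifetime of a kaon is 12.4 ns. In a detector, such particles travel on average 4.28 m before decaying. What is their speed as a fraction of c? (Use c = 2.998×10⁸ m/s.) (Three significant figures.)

0.755c

Let x = d/(cτ) = 4.280 m / (2.998×10⁸ m/s × 1.240×10^-8 s) = 1.1513. Since d = βγcτ, x = βγ = β/√(1−β²).
Solving: β² = x²/(1+x²) = 1.32549/2.32549 = 0.569983, so β = 0.755.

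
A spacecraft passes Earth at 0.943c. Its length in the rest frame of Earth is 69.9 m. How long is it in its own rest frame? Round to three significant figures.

With β = 0.943, γ = 1/√(1 − 0.943²) = 1/√0.110751 = 3.0049.
Proper length: L₀ = γ·L = 3.0049 × 69.9 = 210 m.

210 m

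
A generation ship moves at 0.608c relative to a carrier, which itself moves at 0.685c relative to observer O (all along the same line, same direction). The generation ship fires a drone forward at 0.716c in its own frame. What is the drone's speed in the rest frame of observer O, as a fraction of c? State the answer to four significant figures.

0.9850c

Apply u = (u'+v)/(1+u'v) twice. Drone in the carrier frame: (0.716+0.608)/(1+0.716·0.608) = 1.324/1.435328 = 0.92244c.
That velocity, transformed to the rest frame of observer O: (0.92244+0.685)/(1+0.92244·0.685) = 1.60744/1.6318714 = 0.98503c.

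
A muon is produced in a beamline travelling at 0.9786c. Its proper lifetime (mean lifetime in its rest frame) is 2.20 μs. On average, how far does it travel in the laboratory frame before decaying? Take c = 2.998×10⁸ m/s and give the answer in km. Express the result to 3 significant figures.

3.14 km

With β = 0.9786, γ = 1/√(1 − 0.9786²) = 1/√0.04234204 = 4.8598.
Lab-frame lifetime: Δt = γτ = 4.8598 × 2.20 μs = 10.692 μs.
Distance: d = vΔt = 0.9786 × 2.998×10⁸ m/s × 1.0692×10^-5 s = 3140 m = 3.14 km.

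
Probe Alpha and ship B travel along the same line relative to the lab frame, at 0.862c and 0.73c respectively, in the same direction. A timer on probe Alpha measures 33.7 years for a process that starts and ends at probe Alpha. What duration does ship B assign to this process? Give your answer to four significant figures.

36.06 years

Transform probe Alpha's velocity into ship B's frame: (0.862 − 0.73)/(1 − 0.862·0.73) = 0.132/0.37074, so the relative speed is 0.35604c.
At |u| = 0.35604c, γ = (1 − 0.126764)^(−1/2) = 1.0701.
The clock on probe Alpha records proper time, so ship B measures Δt = γΔτ = 1.0701 × 33.7 = 36.06 years.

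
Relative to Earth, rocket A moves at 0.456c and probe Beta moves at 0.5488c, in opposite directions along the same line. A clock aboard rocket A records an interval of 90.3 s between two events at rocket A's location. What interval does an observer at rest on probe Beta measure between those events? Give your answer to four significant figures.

151.7 s

Speed of rocket A in probe Beta's frame: u = (v_A + v_B)/(1 + v_A v_B/c²) = (0.456 + 0.5488)/(1 + 0.456×0.5488) = 1.0048/1.2502528 = 0.80368; |u| = 0.80368c.
At |u| = 0.80368c, γ = (1 − 0.645902)^(−1/2) = 1.6805.
The clock on rocket A records proper time, so probe Beta measures Δt = γΔτ = 1.6805 × 90.3 = 151.7 s.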